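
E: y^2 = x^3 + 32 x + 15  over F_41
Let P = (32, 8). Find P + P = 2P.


Doubling: s = (3 x1^2 + a) / (2 y1)
s = (3*32^2 + 32) / (2*8) mod 41 = 30
x3 = s^2 - 2 x1 mod 41 = 30^2 - 2*32 = 16
y3 = s (x1 - x3) - y1 mod 41 = 30 * (32 - 16) - 8 = 21

2P = (16, 21)


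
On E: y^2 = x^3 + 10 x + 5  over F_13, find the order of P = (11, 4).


Compute successive multiples of P until we hit O:
  1P = (11, 4)
  2P = (1, 4)
  3P = (1, 9)
  4P = (11, 9)
  5P = O

ord(P) = 5


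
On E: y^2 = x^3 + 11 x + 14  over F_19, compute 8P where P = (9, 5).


k = 8 = 1000_2 (binary, LSB first: 0001)
Double-and-add from P = (9, 5):
  bit 0 = 0: acc unchanged = O
  bit 1 = 0: acc unchanged = O
  bit 2 = 0: acc unchanged = O
  bit 3 = 1: acc = O + (3, 13) = (3, 13)

8P = (3, 13)


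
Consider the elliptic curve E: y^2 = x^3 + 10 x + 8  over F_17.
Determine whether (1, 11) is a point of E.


Check whether y^2 = x^3 + 10 x + 8 (mod 17) for (x, y) = (1, 11).
LHS: y^2 = 11^2 mod 17 = 2
RHS: x^3 + 10 x + 8 = 1^3 + 10*1 + 8 mod 17 = 2
LHS = RHS

Yes, on the curve


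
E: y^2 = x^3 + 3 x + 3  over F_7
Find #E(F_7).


For each x in F_7, count y with y^2 = x^3 + 3 x + 3 mod 7:
  x = 1: RHS = 0, y in [0]  -> 1 point(s)
  x = 3: RHS = 4, y in [2, 5]  -> 2 point(s)
  x = 4: RHS = 2, y in [3, 4]  -> 2 point(s)
Affine points: 5. Add the point at infinity: total = 6.

#E(F_7) = 6


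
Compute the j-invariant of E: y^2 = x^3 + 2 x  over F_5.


Delta = -16(4 a^3 + 27 b^2) mod 5 = 3
-1728 * (4 a)^3 = -1728 * (4*2)^3 mod 5 = 4
j = 4 * 3^(-1) mod 5 = 3

j = 3 (mod 5)


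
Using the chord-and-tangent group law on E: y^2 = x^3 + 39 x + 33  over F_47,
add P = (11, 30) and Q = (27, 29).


P != Q, so use the chord formula.
s = (y2 - y1) / (x2 - x1) = (46) / (16) mod 47 = 44
x3 = s^2 - x1 - x2 mod 47 = 44^2 - 11 - 27 = 18
y3 = s (x1 - x3) - y1 mod 47 = 44 * (11 - 18) - 30 = 38

P + Q = (18, 38)


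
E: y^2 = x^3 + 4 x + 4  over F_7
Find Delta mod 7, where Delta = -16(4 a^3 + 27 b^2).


4 a^3 + 27 b^2 = 4*4^3 + 27*4^2 = 256 + 432 = 688
Delta = -16 * (688) = -11008
Delta mod 7 = 3

Delta = 3 (mod 7)


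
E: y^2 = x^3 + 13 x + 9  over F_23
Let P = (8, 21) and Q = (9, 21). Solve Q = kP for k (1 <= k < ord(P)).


Enumerate multiples of P until we hit Q = (9, 21):
  1P = (8, 21)
  2P = (13, 11)
  3P = (6, 21)
  4P = (9, 2)
  5P = (22, 15)
  6P = (19, 10)
  7P = (20, 14)
  8P = (7, 11)
  9P = (16, 14)
  10P = (3, 12)
  11P = (18, 7)
  12P = (10, 14)
  13P = (0, 20)
  14P = (1, 0)
  15P = (0, 3)
  16P = (10, 9)
  17P = (18, 16)
  18P = (3, 11)
  19P = (16, 9)
  20P = (7, 12)
  21P = (20, 9)
  22P = (19, 13)
  23P = (22, 8)
  24P = (9, 21)
Match found at i = 24.

k = 24


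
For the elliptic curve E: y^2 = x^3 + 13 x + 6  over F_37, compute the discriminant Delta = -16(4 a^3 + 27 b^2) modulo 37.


4 a^3 + 27 b^2 = 4*13^3 + 27*6^2 = 8788 + 972 = 9760
Delta = -16 * (9760) = -156160
Delta mod 37 = 17

Delta = 17 (mod 37)


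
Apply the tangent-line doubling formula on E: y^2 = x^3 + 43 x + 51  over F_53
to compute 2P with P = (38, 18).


Doubling: s = (3 x1^2 + a) / (2 y1)
s = (3*38^2 + 43) / (2*18) mod 53 = 17
x3 = s^2 - 2 x1 mod 53 = 17^2 - 2*38 = 1
y3 = s (x1 - x3) - y1 mod 53 = 17 * (38 - 1) - 18 = 28

2P = (1, 28)


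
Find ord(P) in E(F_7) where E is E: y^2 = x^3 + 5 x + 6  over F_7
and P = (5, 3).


Compute successive multiples of P until we hit O:
  1P = (5, 3)
  2P = (6, 0)
  3P = (5, 4)
  4P = O

ord(P) = 4


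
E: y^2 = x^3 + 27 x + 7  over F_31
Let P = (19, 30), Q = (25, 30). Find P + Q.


P != Q, so use the chord formula.
s = (y2 - y1) / (x2 - x1) = (0) / (6) mod 31 = 0
x3 = s^2 - x1 - x2 mod 31 = 0^2 - 19 - 25 = 18
y3 = s (x1 - x3) - y1 mod 31 = 0 * (19 - 18) - 30 = 1

P + Q = (18, 1)


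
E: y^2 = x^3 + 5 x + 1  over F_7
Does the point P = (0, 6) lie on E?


Check whether y^2 = x^3 + 5 x + 1 (mod 7) for (x, y) = (0, 6).
LHS: y^2 = 6^2 mod 7 = 1
RHS: x^3 + 5 x + 1 = 0^3 + 5*0 + 1 mod 7 = 1
LHS = RHS

Yes, on the curve


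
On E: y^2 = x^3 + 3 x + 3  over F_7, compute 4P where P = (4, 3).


k = 4 = 100_2 (binary, LSB first: 001)
Double-and-add from P = (4, 3):
  bit 0 = 0: acc unchanged = O
  bit 1 = 0: acc unchanged = O
  bit 2 = 1: acc = O + (3, 5) = (3, 5)

4P = (3, 5)


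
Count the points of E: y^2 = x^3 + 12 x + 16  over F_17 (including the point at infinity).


For each x in F_17, count y with y^2 = x^3 + 12 x + 16 mod 17:
  x = 0: RHS = 16, y in [4, 13]  -> 2 point(s)
  x = 4: RHS = 9, y in [3, 14]  -> 2 point(s)
  x = 6: RHS = 15, y in [7, 10]  -> 2 point(s)
  x = 7: RHS = 1, y in [1, 16]  -> 2 point(s)
  x = 11: RHS = 0, y in [0]  -> 1 point(s)
  x = 12: RHS = 1, y in [1, 16]  -> 2 point(s)
  x = 14: RHS = 4, y in [2, 15]  -> 2 point(s)
  x = 15: RHS = 1, y in [1, 16]  -> 2 point(s)
Affine points: 15. Add the point at infinity: total = 16.

#E(F_17) = 16


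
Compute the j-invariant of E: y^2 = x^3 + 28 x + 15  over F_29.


Delta = -16(4 a^3 + 27 b^2) mod 29 = 14
-1728 * (4 a)^3 = -1728 * (4*28)^3 mod 29 = 15
j = 15 * 14^(-1) mod 29 = 28

j = 28 (mod 29)


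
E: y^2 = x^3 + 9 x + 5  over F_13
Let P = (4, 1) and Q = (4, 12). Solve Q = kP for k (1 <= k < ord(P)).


Enumerate multiples of P until we hit Q = (4, 12):
  1P = (4, 1)
  2P = (8, 2)
  3P = (10, 4)
  4P = (9, 3)
  5P = (9, 10)
  6P = (10, 9)
  7P = (8, 11)
  8P = (4, 12)
Match found at i = 8.

k = 8


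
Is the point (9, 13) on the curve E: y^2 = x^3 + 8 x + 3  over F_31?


Check whether y^2 = x^3 + 8 x + 3 (mod 31) for (x, y) = (9, 13).
LHS: y^2 = 13^2 mod 31 = 14
RHS: x^3 + 8 x + 3 = 9^3 + 8*9 + 3 mod 31 = 29
LHS != RHS

No, not on the curve


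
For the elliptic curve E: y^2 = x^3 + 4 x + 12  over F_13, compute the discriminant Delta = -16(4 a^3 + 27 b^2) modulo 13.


4 a^3 + 27 b^2 = 4*4^3 + 27*12^2 = 256 + 3888 = 4144
Delta = -16 * (4144) = -66304
Delta mod 13 = 9

Delta = 9 (mod 13)


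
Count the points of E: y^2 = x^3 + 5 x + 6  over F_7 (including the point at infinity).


For each x in F_7, count y with y^2 = x^3 + 5 x + 6 mod 7:
  x = 5: RHS = 2, y in [3, 4]  -> 2 point(s)
  x = 6: RHS = 0, y in [0]  -> 1 point(s)
Affine points: 3. Add the point at infinity: total = 4.

#E(F_7) = 4


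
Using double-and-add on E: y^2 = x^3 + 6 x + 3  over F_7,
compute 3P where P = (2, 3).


k = 3 = 11_2 (binary, LSB first: 11)
Double-and-add from P = (2, 3):
  bit 0 = 1: acc = O + (2, 3) = (2, 3)
  bit 1 = 1: acc = (2, 3) + (5, 2) = (4, 0)

3P = (4, 0)


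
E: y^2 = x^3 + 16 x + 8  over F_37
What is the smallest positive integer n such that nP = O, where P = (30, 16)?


Compute successive multiples of P until we hit O:
  1P = (30, 16)
  2P = (23, 0)
  3P = (30, 21)
  4P = O

ord(P) = 4


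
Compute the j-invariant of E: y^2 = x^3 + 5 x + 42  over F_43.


Delta = -16(4 a^3 + 27 b^2) mod 43 = 39
-1728 * (4 a)^3 = -1728 * (4*5)^3 mod 43 = 27
j = 27 * 39^(-1) mod 43 = 4

j = 4 (mod 43)


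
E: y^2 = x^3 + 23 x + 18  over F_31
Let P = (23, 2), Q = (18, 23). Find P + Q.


P != Q, so use the chord formula.
s = (y2 - y1) / (x2 - x1) = (21) / (26) mod 31 = 2
x3 = s^2 - x1 - x2 mod 31 = 2^2 - 23 - 18 = 25
y3 = s (x1 - x3) - y1 mod 31 = 2 * (23 - 25) - 2 = 25

P + Q = (25, 25)


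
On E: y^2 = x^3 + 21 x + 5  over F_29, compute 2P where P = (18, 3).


Doubling: s = (3 x1^2 + a) / (2 y1)
s = (3*18^2 + 21) / (2*3) mod 29 = 6
x3 = s^2 - 2 x1 mod 29 = 6^2 - 2*18 = 0
y3 = s (x1 - x3) - y1 mod 29 = 6 * (18 - 0) - 3 = 18

2P = (0, 18)


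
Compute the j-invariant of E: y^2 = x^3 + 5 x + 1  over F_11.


Delta = -16(4 a^3 + 27 b^2) mod 11 = 5
-1728 * (4 a)^3 = -1728 * (4*5)^3 mod 11 = 8
j = 8 * 5^(-1) mod 11 = 6

j = 6 (mod 11)


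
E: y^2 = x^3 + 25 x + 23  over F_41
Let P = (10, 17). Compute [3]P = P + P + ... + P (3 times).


k = 3 = 11_2 (binary, LSB first: 11)
Double-and-add from P = (10, 17):
  bit 0 = 1: acc = O + (10, 17) = (10, 17)
  bit 1 = 1: acc = (10, 17) + (17, 21) = (16, 3)

3P = (16, 3)


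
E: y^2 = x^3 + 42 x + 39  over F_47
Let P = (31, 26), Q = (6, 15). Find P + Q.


P != Q, so use the chord formula.
s = (y2 - y1) / (x2 - x1) = (36) / (22) mod 47 = 23
x3 = s^2 - x1 - x2 mod 47 = 23^2 - 31 - 6 = 22
y3 = s (x1 - x3) - y1 mod 47 = 23 * (31 - 22) - 26 = 40

P + Q = (22, 40)


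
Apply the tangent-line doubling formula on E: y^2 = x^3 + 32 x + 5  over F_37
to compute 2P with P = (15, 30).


Doubling: s = (3 x1^2 + a) / (2 y1)
s = (3*15^2 + 32) / (2*30) mod 37 = 5
x3 = s^2 - 2 x1 mod 37 = 5^2 - 2*15 = 32
y3 = s (x1 - x3) - y1 mod 37 = 5 * (15 - 32) - 30 = 33

2P = (32, 33)


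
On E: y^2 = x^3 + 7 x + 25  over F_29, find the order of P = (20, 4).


Compute successive multiples of P until we hit O:
  1P = (20, 4)
  2P = (14, 24)
  3P = (19, 12)
  4P = (25, 7)
  5P = (18, 3)
  6P = (13, 14)
  7P = (1, 2)
  8P = (15, 24)
  ... (continuing to 35P)
  35P = O

ord(P) = 35


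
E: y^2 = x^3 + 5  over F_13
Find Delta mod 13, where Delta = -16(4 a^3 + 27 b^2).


4 a^3 + 27 b^2 = 4*0^3 + 27*5^2 = 0 + 675 = 675
Delta = -16 * (675) = -10800
Delta mod 13 = 3

Delta = 3 (mod 13)


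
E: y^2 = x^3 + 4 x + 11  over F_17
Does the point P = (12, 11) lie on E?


Check whether y^2 = x^3 + 4 x + 11 (mod 17) for (x, y) = (12, 11).
LHS: y^2 = 11^2 mod 17 = 2
RHS: x^3 + 4 x + 11 = 12^3 + 4*12 + 11 mod 17 = 2
LHS = RHS

Yes, on the curve


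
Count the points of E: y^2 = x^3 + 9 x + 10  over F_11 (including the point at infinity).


For each x in F_11, count y with y^2 = x^3 + 9 x + 10 mod 11:
  x = 1: RHS = 9, y in [3, 8]  -> 2 point(s)
  x = 2: RHS = 3, y in [5, 6]  -> 2 point(s)
  x = 3: RHS = 9, y in [3, 8]  -> 2 point(s)
  x = 4: RHS = 0, y in [0]  -> 1 point(s)
  x = 5: RHS = 4, y in [2, 9]  -> 2 point(s)
  x = 6: RHS = 5, y in [4, 7]  -> 2 point(s)
  x = 7: RHS = 9, y in [3, 8]  -> 2 point(s)
  x = 8: RHS = 0, y in [0]  -> 1 point(s)
  x = 10: RHS = 0, y in [0]  -> 1 point(s)
Affine points: 15. Add the point at infinity: total = 16.

#E(F_11) = 16


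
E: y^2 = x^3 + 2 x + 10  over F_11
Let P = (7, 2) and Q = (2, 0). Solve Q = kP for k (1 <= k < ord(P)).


Enumerate multiples of P until we hit Q = (2, 0):
  1P = (7, 2)
  2P = (2, 0)
Match found at i = 2.

k = 2


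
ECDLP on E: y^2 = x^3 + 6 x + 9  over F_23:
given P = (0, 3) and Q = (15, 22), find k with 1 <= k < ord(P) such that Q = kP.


Enumerate multiples of P until we hit Q = (15, 22):
  1P = (0, 3)
  2P = (1, 19)
  3P = (2, 11)
  4P = (14, 10)
  5P = (15, 1)
  6P = (21, 9)
  7P = (11, 7)
  8P = (7, 7)
  9P = (6, 10)
  10P = (19, 17)
  11P = (22, 5)
  12P = (5, 7)
  13P = (3, 13)
  14P = (3, 10)
  15P = (5, 16)
  16P = (22, 18)
  17P = (19, 6)
  18P = (6, 13)
  19P = (7, 16)
  20P = (11, 16)
  21P = (21, 14)
  22P = (15, 22)
Match found at i = 22.

k = 22


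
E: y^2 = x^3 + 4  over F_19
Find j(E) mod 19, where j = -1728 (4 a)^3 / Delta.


Delta = -16(4 a^3 + 27 b^2) mod 19 = 4
-1728 * (4 a)^3 = -1728 * (4*0)^3 mod 19 = 0
j = 0 * 4^(-1) mod 19 = 0

j = 0 (mod 19)


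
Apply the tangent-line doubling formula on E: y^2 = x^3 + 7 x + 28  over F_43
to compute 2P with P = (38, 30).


Doubling: s = (3 x1^2 + a) / (2 y1)
s = (3*38^2 + 7) / (2*30) mod 43 = 20
x3 = s^2 - 2 x1 mod 43 = 20^2 - 2*38 = 23
y3 = s (x1 - x3) - y1 mod 43 = 20 * (38 - 23) - 30 = 12

2P = (23, 12)


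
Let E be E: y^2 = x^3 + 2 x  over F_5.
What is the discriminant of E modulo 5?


4 a^3 + 27 b^2 = 4*2^3 + 27*0^2 = 32 + 0 = 32
Delta = -16 * (32) = -512
Delta mod 5 = 3

Delta = 3 (mod 5)


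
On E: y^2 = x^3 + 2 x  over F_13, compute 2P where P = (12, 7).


k = 2 = 10_2 (binary, LSB first: 01)
Double-and-add from P = (12, 7):
  bit 0 = 0: acc unchanged = O
  bit 1 = 1: acc = O + (1, 9) = (1, 9)

2P = (1, 9)


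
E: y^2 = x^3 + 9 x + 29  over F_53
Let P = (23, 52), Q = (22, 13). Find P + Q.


P != Q, so use the chord formula.
s = (y2 - y1) / (x2 - x1) = (14) / (52) mod 53 = 39
x3 = s^2 - x1 - x2 mod 53 = 39^2 - 23 - 22 = 45
y3 = s (x1 - x3) - y1 mod 53 = 39 * (23 - 45) - 52 = 44

P + Q = (45, 44)


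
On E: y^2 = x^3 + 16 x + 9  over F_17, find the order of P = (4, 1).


Compute successive multiples of P until we hit O:
  1P = (4, 1)
  2P = (13, 0)
  3P = (4, 16)
  4P = O

ord(P) = 4


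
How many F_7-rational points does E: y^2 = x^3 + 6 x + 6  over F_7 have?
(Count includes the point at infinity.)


For each x in F_7, count y with y^2 = x^3 + 6 x + 6 mod 7:
  x = 3: RHS = 2, y in [3, 4]  -> 2 point(s)
  x = 5: RHS = 0, y in [0]  -> 1 point(s)
Affine points: 3. Add the point at infinity: total = 4.

#E(F_7) = 4


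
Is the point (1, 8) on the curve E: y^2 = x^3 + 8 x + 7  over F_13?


Check whether y^2 = x^3 + 8 x + 7 (mod 13) for (x, y) = (1, 8).
LHS: y^2 = 8^2 mod 13 = 12
RHS: x^3 + 8 x + 7 = 1^3 + 8*1 + 7 mod 13 = 3
LHS != RHS

No, not on the curve


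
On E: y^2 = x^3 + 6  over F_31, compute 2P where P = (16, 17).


Doubling: s = (3 x1^2 + a) / (2 y1)
s = (3*16^2 + 0) / (2*17) mod 31 = 8
x3 = s^2 - 2 x1 mod 31 = 8^2 - 2*16 = 1
y3 = s (x1 - x3) - y1 mod 31 = 8 * (16 - 1) - 17 = 10

2P = (1, 10)


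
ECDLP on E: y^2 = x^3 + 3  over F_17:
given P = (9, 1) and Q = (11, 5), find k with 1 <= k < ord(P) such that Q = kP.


Enumerate multiples of P until we hit Q = (11, 5):
  1P = (9, 1)
  2P = (1, 2)
  3P = (11, 12)
  4P = (6, 7)
  5P = (6, 10)
  6P = (11, 5)
Match found at i = 6.

k = 6


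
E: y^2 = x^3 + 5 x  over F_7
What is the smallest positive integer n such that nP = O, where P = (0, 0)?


Compute successive multiples of P until we hit O:
  1P = (0, 0)
  2P = O

ord(P) = 2


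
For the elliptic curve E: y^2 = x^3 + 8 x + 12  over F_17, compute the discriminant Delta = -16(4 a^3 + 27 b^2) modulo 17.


4 a^3 + 27 b^2 = 4*8^3 + 27*12^2 = 2048 + 3888 = 5936
Delta = -16 * (5936) = -94976
Delta mod 17 = 3

Delta = 3 (mod 17)


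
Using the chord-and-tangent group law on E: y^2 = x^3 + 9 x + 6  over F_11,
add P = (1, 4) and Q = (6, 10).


P != Q, so use the chord formula.
s = (y2 - y1) / (x2 - x1) = (6) / (5) mod 11 = 10
x3 = s^2 - x1 - x2 mod 11 = 10^2 - 1 - 6 = 5
y3 = s (x1 - x3) - y1 mod 11 = 10 * (1 - 5) - 4 = 0

P + Q = (5, 0)


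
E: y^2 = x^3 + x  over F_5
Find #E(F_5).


For each x in F_5, count y with y^2 = x^3 + 1 x + 0 mod 5:
  x = 0: RHS = 0, y in [0]  -> 1 point(s)
  x = 2: RHS = 0, y in [0]  -> 1 point(s)
  x = 3: RHS = 0, y in [0]  -> 1 point(s)
Affine points: 3. Add the point at infinity: total = 4.

#E(F_5) = 4


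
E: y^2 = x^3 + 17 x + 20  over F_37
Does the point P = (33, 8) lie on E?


Check whether y^2 = x^3 + 17 x + 20 (mod 37) for (x, y) = (33, 8).
LHS: y^2 = 8^2 mod 37 = 27
RHS: x^3 + 17 x + 20 = 33^3 + 17*33 + 20 mod 37 = 36
LHS != RHS

No, not on the curve


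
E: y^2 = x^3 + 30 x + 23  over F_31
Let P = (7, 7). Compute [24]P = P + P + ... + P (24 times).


k = 24 = 11000_2 (binary, LSB first: 00011)
Double-and-add from P = (7, 7):
  bit 0 = 0: acc unchanged = O
  bit 1 = 0: acc unchanged = O
  bit 2 = 0: acc unchanged = O
  bit 3 = 1: acc = O + (18, 3) = (18, 3)
  bit 4 = 1: acc = (18, 3) + (15, 2) = (5, 22)

24P = (5, 22)


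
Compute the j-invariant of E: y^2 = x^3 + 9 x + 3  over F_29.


Delta = -16(4 a^3 + 27 b^2) mod 29 = 3
-1728 * (4 a)^3 = -1728 * (4*9)^3 mod 29 = 27
j = 27 * 3^(-1) mod 29 = 9

j = 9 (mod 29)


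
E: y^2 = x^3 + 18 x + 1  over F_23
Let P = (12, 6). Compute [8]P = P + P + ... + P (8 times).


k = 8 = 1000_2 (binary, LSB first: 0001)
Double-and-add from P = (12, 6):
  bit 0 = 0: acc unchanged = O
  bit 1 = 0: acc unchanged = O
  bit 2 = 0: acc unchanged = O
  bit 3 = 1: acc = O + (18, 4) = (18, 4)

8P = (18, 4)


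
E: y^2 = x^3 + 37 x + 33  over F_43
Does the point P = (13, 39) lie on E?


Check whether y^2 = x^3 + 37 x + 33 (mod 43) for (x, y) = (13, 39).
LHS: y^2 = 39^2 mod 43 = 16
RHS: x^3 + 37 x + 33 = 13^3 + 37*13 + 33 mod 43 = 2
LHS != RHS

No, not on the curve


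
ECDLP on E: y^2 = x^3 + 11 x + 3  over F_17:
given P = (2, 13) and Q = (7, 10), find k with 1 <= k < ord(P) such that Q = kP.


Enumerate multiples of P until we hit Q = (7, 10):
  1P = (2, 13)
  2P = (4, 14)
  3P = (7, 10)
Match found at i = 3.

k = 3


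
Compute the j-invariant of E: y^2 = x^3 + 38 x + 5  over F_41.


Delta = -16(4 a^3 + 27 b^2) mod 41 = 30
-1728 * (4 a)^3 = -1728 * (4*38)^3 mod 41 = 36
j = 36 * 30^(-1) mod 41 = 34

j = 34 (mod 41)


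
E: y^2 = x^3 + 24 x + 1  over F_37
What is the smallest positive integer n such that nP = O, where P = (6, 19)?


Compute successive multiples of P until we hit O:
  1P = (6, 19)
  2P = (22, 15)
  3P = (16, 2)
  4P = (19, 29)
  5P = (15, 31)
  6P = (26, 16)
  7P = (9, 24)
  8P = (33, 10)
  ... (continuing to 30P)
  30P = O

ord(P) = 30


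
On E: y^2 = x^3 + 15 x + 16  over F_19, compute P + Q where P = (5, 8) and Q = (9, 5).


P != Q, so use the chord formula.
s = (y2 - y1) / (x2 - x1) = (16) / (4) mod 19 = 4
x3 = s^2 - x1 - x2 mod 19 = 4^2 - 5 - 9 = 2
y3 = s (x1 - x3) - y1 mod 19 = 4 * (5 - 2) - 8 = 4

P + Q = (2, 4)


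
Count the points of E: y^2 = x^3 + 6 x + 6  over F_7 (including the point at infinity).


For each x in F_7, count y with y^2 = x^3 + 6 x + 6 mod 7:
  x = 3: RHS = 2, y in [3, 4]  -> 2 point(s)
  x = 5: RHS = 0, y in [0]  -> 1 point(s)
Affine points: 3. Add the point at infinity: total = 4.

#E(F_7) = 4


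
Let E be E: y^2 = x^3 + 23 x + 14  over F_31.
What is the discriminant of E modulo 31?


4 a^3 + 27 b^2 = 4*23^3 + 27*14^2 = 48668 + 5292 = 53960
Delta = -16 * (53960) = -863360
Delta mod 31 = 21

Delta = 21 (mod 31)


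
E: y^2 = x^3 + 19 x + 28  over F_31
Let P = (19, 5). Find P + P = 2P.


Doubling: s = (3 x1^2 + a) / (2 y1)
s = (3*19^2 + 19) / (2*5) mod 31 = 11
x3 = s^2 - 2 x1 mod 31 = 11^2 - 2*19 = 21
y3 = s (x1 - x3) - y1 mod 31 = 11 * (19 - 21) - 5 = 4

2P = (21, 4)


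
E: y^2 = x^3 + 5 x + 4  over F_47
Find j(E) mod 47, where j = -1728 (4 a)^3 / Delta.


Delta = -16(4 a^3 + 27 b^2) mod 47 = 34
-1728 * (4 a)^3 = -1728 * (4*5)^3 mod 47 = 16
j = 16 * 34^(-1) mod 47 = 6

j = 6 (mod 47)


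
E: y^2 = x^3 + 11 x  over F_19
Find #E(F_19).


For each x in F_19, count y with y^2 = x^3 + 11 x + 0 mod 19:
  x = 0: RHS = 0, y in [0]  -> 1 point(s)
  x = 2: RHS = 11, y in [7, 12]  -> 2 point(s)
  x = 5: RHS = 9, y in [3, 16]  -> 2 point(s)
  x = 6: RHS = 16, y in [4, 15]  -> 2 point(s)
  x = 8: RHS = 11, y in [7, 12]  -> 2 point(s)
  x = 9: RHS = 11, y in [7, 12]  -> 2 point(s)
  x = 12: RHS = 17, y in [6, 13]  -> 2 point(s)
  x = 15: RHS = 6, y in [5, 14]  -> 2 point(s)
  x = 16: RHS = 16, y in [4, 15]  -> 2 point(s)
  x = 18: RHS = 7, y in [8, 11]  -> 2 point(s)
Affine points: 19. Add the point at infinity: total = 20.

#E(F_19) = 20


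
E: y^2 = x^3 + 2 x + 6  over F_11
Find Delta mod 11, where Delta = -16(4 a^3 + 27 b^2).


4 a^3 + 27 b^2 = 4*2^3 + 27*6^2 = 32 + 972 = 1004
Delta = -16 * (1004) = -16064
Delta mod 11 = 7

Delta = 7 (mod 11)


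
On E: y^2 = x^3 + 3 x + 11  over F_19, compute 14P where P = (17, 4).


k = 14 = 1110_2 (binary, LSB first: 0111)
Double-and-add from P = (17, 4):
  bit 0 = 0: acc unchanged = O
  bit 1 = 1: acc = O + (9, 11) = (9, 11)
  bit 2 = 1: acc = (9, 11) + (18, 11) = (11, 8)
  bit 3 = 1: acc = (11, 8) + (6, 13) = (3, 3)

14P = (3, 3)


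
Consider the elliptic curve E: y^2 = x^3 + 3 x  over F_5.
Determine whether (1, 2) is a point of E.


Check whether y^2 = x^3 + 3 x + 0 (mod 5) for (x, y) = (1, 2).
LHS: y^2 = 2^2 mod 5 = 4
RHS: x^3 + 3 x + 0 = 1^3 + 3*1 + 0 mod 5 = 4
LHS = RHS

Yes, on the curve


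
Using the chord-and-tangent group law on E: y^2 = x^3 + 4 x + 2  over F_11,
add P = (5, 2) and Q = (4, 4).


P != Q, so use the chord formula.
s = (y2 - y1) / (x2 - x1) = (2) / (10) mod 11 = 9
x3 = s^2 - x1 - x2 mod 11 = 9^2 - 5 - 4 = 6
y3 = s (x1 - x3) - y1 mod 11 = 9 * (5 - 6) - 2 = 0

P + Q = (6, 0)


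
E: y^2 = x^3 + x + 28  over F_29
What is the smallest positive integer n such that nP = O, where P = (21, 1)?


Compute successive multiples of P until we hit O:
  1P = (21, 1)
  2P = (12, 12)
  3P = (0, 12)
  4P = (4, 26)
  5P = (17, 17)
  6P = (7, 1)
  7P = (1, 28)
  8P = (16, 14)
  ... (continuing to 36P)
  36P = O

ord(P) = 36


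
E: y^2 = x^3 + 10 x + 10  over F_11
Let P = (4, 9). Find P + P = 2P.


Doubling: s = (3 x1^2 + a) / (2 y1)
s = (3*4^2 + 10) / (2*9) mod 11 = 2
x3 = s^2 - 2 x1 mod 11 = 2^2 - 2*4 = 7
y3 = s (x1 - x3) - y1 mod 11 = 2 * (4 - 7) - 9 = 7

2P = (7, 7)


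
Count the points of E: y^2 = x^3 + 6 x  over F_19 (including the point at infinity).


For each x in F_19, count y with y^2 = x^3 + 6 x + 0 mod 19:
  x = 0: RHS = 0, y in [0]  -> 1 point(s)
  x = 1: RHS = 7, y in [8, 11]  -> 2 point(s)
  x = 2: RHS = 1, y in [1, 18]  -> 2 point(s)
  x = 3: RHS = 7, y in [8, 11]  -> 2 point(s)
  x = 6: RHS = 5, y in [9, 10]  -> 2 point(s)
  x = 7: RHS = 5, y in [9, 10]  -> 2 point(s)
  x = 8: RHS = 9, y in [3, 16]  -> 2 point(s)
  x = 9: RHS = 4, y in [2, 17]  -> 2 point(s)
  x = 14: RHS = 16, y in [4, 15]  -> 2 point(s)
  x = 15: RHS = 7, y in [8, 11]  -> 2 point(s)
Affine points: 19. Add the point at infinity: total = 20.

#E(F_19) = 20


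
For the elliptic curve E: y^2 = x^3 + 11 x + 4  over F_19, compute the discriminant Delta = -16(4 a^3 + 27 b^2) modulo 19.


4 a^3 + 27 b^2 = 4*11^3 + 27*4^2 = 5324 + 432 = 5756
Delta = -16 * (5756) = -92096
Delta mod 19 = 16

Delta = 16 (mod 19)


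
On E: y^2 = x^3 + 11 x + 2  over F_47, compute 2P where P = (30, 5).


Doubling: s = (3 x1^2 + a) / (2 y1)
s = (3*30^2 + 11) / (2*5) mod 47 = 22
x3 = s^2 - 2 x1 mod 47 = 22^2 - 2*30 = 1
y3 = s (x1 - x3) - y1 mod 47 = 22 * (30 - 1) - 5 = 22

2P = (1, 22)


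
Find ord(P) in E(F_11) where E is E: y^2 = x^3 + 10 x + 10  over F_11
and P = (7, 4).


Compute successive multiples of P until we hit O:
  1P = (7, 4)
  2P = (9, 9)
  3P = (4, 9)
  4P = (4, 2)
  5P = (9, 2)
  6P = (7, 7)
  7P = O

ord(P) = 7


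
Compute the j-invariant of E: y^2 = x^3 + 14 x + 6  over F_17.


Delta = -16(4 a^3 + 27 b^2) mod 17 = 14
-1728 * (4 a)^3 = -1728 * (4*14)^3 mod 17 = 2
j = 2 * 14^(-1) mod 17 = 5

j = 5 (mod 17)


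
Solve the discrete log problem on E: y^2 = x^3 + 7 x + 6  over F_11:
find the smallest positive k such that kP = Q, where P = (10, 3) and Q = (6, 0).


Enumerate multiples of P until we hit Q = (6, 0):
  1P = (10, 3)
  2P = (6, 0)
Match found at i = 2.

k = 2


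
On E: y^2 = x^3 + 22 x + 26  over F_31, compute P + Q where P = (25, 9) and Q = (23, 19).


P != Q, so use the chord formula.
s = (y2 - y1) / (x2 - x1) = (10) / (29) mod 31 = 26
x3 = s^2 - x1 - x2 mod 31 = 26^2 - 25 - 23 = 8
y3 = s (x1 - x3) - y1 mod 31 = 26 * (25 - 8) - 9 = 30

P + Q = (8, 30)


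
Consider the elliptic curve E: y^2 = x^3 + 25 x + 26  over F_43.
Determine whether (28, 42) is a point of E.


Check whether y^2 = x^3 + 25 x + 26 (mod 43) for (x, y) = (28, 42).
LHS: y^2 = 42^2 mod 43 = 1
RHS: x^3 + 25 x + 26 = 28^3 + 25*28 + 26 mod 43 = 17
LHS != RHS

No, not on the curve


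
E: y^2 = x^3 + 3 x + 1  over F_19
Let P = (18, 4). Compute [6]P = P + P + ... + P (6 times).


k = 6 = 110_2 (binary, LSB first: 011)
Double-and-add from P = (18, 4):
  bit 0 = 0: acc unchanged = O
  bit 1 = 1: acc = O + (18, 15) = (18, 15)
  bit 2 = 1: acc = (18, 15) + (18, 4) = O

6P = O


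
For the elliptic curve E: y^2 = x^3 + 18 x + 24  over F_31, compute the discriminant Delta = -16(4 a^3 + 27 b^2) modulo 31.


4 a^3 + 27 b^2 = 4*18^3 + 27*24^2 = 23328 + 15552 = 38880
Delta = -16 * (38880) = -622080
Delta mod 31 = 28

Delta = 28 (mod 31)


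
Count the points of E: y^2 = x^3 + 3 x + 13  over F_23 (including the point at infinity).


For each x in F_23, count y with y^2 = x^3 + 3 x + 13 mod 23:
  x = 0: RHS = 13, y in [6, 17]  -> 2 point(s)
  x = 2: RHS = 4, y in [2, 21]  -> 2 point(s)
  x = 3: RHS = 3, y in [7, 16]  -> 2 point(s)
  x = 7: RHS = 9, y in [3, 20]  -> 2 point(s)
  x = 10: RHS = 8, y in [10, 13]  -> 2 point(s)
  x = 12: RHS = 6, y in [11, 12]  -> 2 point(s)
  x = 13: RHS = 18, y in [8, 15]  -> 2 point(s)
  x = 14: RHS = 16, y in [4, 19]  -> 2 point(s)
  x = 15: RHS = 6, y in [11, 12]  -> 2 point(s)
  x = 17: RHS = 9, y in [3, 20]  -> 2 point(s)
  x = 19: RHS = 6, y in [11, 12]  -> 2 point(s)
  x = 20: RHS = 0, y in [0]  -> 1 point(s)
  x = 22: RHS = 9, y in [3, 20]  -> 2 point(s)
Affine points: 25. Add the point at infinity: total = 26.

#E(F_23) = 26


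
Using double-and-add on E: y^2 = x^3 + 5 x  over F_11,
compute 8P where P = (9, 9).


k = 8 = 1000_2 (binary, LSB first: 0001)
Double-and-add from P = (9, 9):
  bit 0 = 0: acc unchanged = O
  bit 1 = 0: acc unchanged = O
  bit 2 = 0: acc unchanged = O
  bit 3 = 1: acc = O + (9, 2) = (9, 2)

8P = (9, 2)


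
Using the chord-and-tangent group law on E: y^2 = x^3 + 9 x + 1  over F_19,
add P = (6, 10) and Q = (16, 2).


P != Q, so use the chord formula.
s = (y2 - y1) / (x2 - x1) = (11) / (10) mod 19 = 3
x3 = s^2 - x1 - x2 mod 19 = 3^2 - 6 - 16 = 6
y3 = s (x1 - x3) - y1 mod 19 = 3 * (6 - 6) - 10 = 9

P + Q = (6, 9)


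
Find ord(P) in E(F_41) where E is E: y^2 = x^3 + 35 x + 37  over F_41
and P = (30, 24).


Compute successive multiples of P until we hit O:
  1P = (30, 24)
  2P = (40, 40)
  3P = (8, 3)
  4P = (35, 29)
  5P = (18, 29)
  6P = (2, 19)
  7P = (14, 14)
  8P = (7, 16)
  ... (continuing to 27P)
  27P = O

ord(P) = 27


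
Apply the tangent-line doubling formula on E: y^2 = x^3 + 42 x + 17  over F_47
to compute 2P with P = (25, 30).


Doubling: s = (3 x1^2 + a) / (2 y1)
s = (3*25^2 + 42) / (2*30) mod 47 = 39
x3 = s^2 - 2 x1 mod 47 = 39^2 - 2*25 = 14
y3 = s (x1 - x3) - y1 mod 47 = 39 * (25 - 14) - 30 = 23

2P = (14, 23)


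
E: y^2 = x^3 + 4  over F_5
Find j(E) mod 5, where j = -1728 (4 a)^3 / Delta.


Delta = -16(4 a^3 + 27 b^2) mod 5 = 3
-1728 * (4 a)^3 = -1728 * (4*0)^3 mod 5 = 0
j = 0 * 3^(-1) mod 5 = 0

j = 0 (mod 5)


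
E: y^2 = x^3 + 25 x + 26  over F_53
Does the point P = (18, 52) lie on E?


Check whether y^2 = x^3 + 25 x + 26 (mod 53) for (x, y) = (18, 52).
LHS: y^2 = 52^2 mod 53 = 1
RHS: x^3 + 25 x + 26 = 18^3 + 25*18 + 26 mod 53 = 1
LHS = RHS

Yes, on the curve


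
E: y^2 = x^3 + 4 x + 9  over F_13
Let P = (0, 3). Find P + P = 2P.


Doubling: s = (3 x1^2 + a) / (2 y1)
s = (3*0^2 + 4) / (2*3) mod 13 = 5
x3 = s^2 - 2 x1 mod 13 = 5^2 - 2*0 = 12
y3 = s (x1 - x3) - y1 mod 13 = 5 * (0 - 12) - 3 = 2

2P = (12, 2)


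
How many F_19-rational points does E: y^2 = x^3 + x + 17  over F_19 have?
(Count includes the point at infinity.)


For each x in F_19, count y with y^2 = x^3 + 1 x + 17 mod 19:
  x = 0: RHS = 17, y in [6, 13]  -> 2 point(s)
  x = 1: RHS = 0, y in [0]  -> 1 point(s)
  x = 3: RHS = 9, y in [3, 16]  -> 2 point(s)
  x = 4: RHS = 9, y in [3, 16]  -> 2 point(s)
  x = 6: RHS = 11, y in [7, 12]  -> 2 point(s)
  x = 7: RHS = 6, y in [5, 14]  -> 2 point(s)
  x = 8: RHS = 5, y in [9, 10]  -> 2 point(s)
  x = 10: RHS = 1, y in [1, 18]  -> 2 point(s)
  x = 12: RHS = 9, y in [3, 16]  -> 2 point(s)
  x = 13: RHS = 4, y in [2, 17]  -> 2 point(s)
  x = 14: RHS = 1, y in [1, 18]  -> 2 point(s)
  x = 15: RHS = 6, y in [5, 14]  -> 2 point(s)
  x = 16: RHS = 6, y in [5, 14]  -> 2 point(s)
  x = 17: RHS = 7, y in [8, 11]  -> 2 point(s)
Affine points: 27. Add the point at infinity: total = 28.

#E(F_19) = 28


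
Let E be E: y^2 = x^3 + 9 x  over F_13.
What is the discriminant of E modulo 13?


4 a^3 + 27 b^2 = 4*9^3 + 27*0^2 = 2916 + 0 = 2916
Delta = -16 * (2916) = -46656
Delta mod 13 = 1

Delta = 1 (mod 13)


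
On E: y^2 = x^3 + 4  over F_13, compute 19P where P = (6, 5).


k = 19 = 10011_2 (binary, LSB first: 11001)
Double-and-add from P = (6, 5):
  bit 0 = 1: acc = O + (6, 5) = (6, 5)
  bit 1 = 1: acc = (6, 5) + (10, 9) = (11, 3)
  bit 2 = 0: acc unchanged = (11, 3)
  bit 3 = 0: acc unchanged = (11, 3)
  bit 4 = 1: acc = (11, 3) + (2, 5) = (10, 4)

19P = (10, 4)


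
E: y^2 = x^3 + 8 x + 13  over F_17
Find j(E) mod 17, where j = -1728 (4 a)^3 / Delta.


Delta = -16(4 a^3 + 27 b^2) mod 17 = 15
-1728 * (4 a)^3 = -1728 * (4*8)^3 mod 17 = 3
j = 3 * 15^(-1) mod 17 = 7

j = 7 (mod 17)


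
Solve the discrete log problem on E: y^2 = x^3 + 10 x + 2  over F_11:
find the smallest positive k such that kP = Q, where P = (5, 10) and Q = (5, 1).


Enumerate multiples of P until we hit Q = (5, 1):
  1P = (5, 10)
  2P = (6, 5)
  3P = (3, 2)
  4P = (8, 0)
  5P = (3, 9)
  6P = (6, 6)
  7P = (5, 1)
Match found at i = 7.

k = 7


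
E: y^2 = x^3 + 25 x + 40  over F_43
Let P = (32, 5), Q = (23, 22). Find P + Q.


P != Q, so use the chord formula.
s = (y2 - y1) / (x2 - x1) = (17) / (34) mod 43 = 22
x3 = s^2 - x1 - x2 mod 43 = 22^2 - 32 - 23 = 42
y3 = s (x1 - x3) - y1 mod 43 = 22 * (32 - 42) - 5 = 33

P + Q = (42, 33)


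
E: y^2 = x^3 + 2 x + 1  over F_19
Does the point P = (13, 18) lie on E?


Check whether y^2 = x^3 + 2 x + 1 (mod 19) for (x, y) = (13, 18).
LHS: y^2 = 18^2 mod 19 = 1
RHS: x^3 + 2 x + 1 = 13^3 + 2*13 + 1 mod 19 = 1
LHS = RHS

Yes, on the curve


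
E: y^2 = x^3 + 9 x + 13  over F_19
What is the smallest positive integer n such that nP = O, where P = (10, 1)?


Compute successive multiples of P until we hit O:
  1P = (10, 1)
  2P = (10, 18)
  3P = O

ord(P) = 3


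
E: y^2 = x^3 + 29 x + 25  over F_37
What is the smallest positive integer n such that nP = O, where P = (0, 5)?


Compute successive multiples of P until we hit O:
  1P = (0, 5)
  2P = (11, 26)
  3P = (22, 27)
  4P = (16, 16)
  5P = (30, 16)
  6P = (14, 17)
  7P = (26, 15)
  8P = (21, 4)
  ... (continuing to 43P)
  43P = O

ord(P) = 43


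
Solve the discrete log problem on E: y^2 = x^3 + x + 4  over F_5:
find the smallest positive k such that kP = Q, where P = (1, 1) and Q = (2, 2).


Enumerate multiples of P until we hit Q = (2, 2):
  1P = (1, 1)
  2P = (2, 2)
Match found at i = 2.

k = 2


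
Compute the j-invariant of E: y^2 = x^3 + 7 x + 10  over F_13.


Delta = -16(4 a^3 + 27 b^2) mod 13 = 4
-1728 * (4 a)^3 = -1728 * (4*7)^3 mod 13 = 8
j = 8 * 4^(-1) mod 13 = 2

j = 2 (mod 13)


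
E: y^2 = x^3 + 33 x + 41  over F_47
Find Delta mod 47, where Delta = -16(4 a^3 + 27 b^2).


4 a^3 + 27 b^2 = 4*33^3 + 27*41^2 = 143748 + 45387 = 189135
Delta = -16 * (189135) = -3026160
Delta mod 47 = 29

Delta = 29 (mod 47)


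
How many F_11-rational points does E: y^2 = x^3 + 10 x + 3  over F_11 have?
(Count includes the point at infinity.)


For each x in F_11, count y with y^2 = x^3 + 10 x + 3 mod 11:
  x = 0: RHS = 3, y in [5, 6]  -> 2 point(s)
  x = 1: RHS = 3, y in [5, 6]  -> 2 point(s)
  x = 2: RHS = 9, y in [3, 8]  -> 2 point(s)
  x = 3: RHS = 5, y in [4, 7]  -> 2 point(s)
  x = 6: RHS = 4, y in [2, 9]  -> 2 point(s)
  x = 7: RHS = 9, y in [3, 8]  -> 2 point(s)
  x = 8: RHS = 1, y in [1, 10]  -> 2 point(s)
  x = 10: RHS = 3, y in [5, 6]  -> 2 point(s)
Affine points: 16. Add the point at infinity: total = 17.

#E(F_11) = 17


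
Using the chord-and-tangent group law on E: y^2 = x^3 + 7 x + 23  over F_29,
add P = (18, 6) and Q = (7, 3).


P != Q, so use the chord formula.
s = (y2 - y1) / (x2 - x1) = (26) / (18) mod 29 = 24
x3 = s^2 - x1 - x2 mod 29 = 24^2 - 18 - 7 = 0
y3 = s (x1 - x3) - y1 mod 29 = 24 * (18 - 0) - 6 = 20

P + Q = (0, 20)


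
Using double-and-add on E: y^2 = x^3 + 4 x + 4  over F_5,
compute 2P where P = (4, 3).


k = 2 = 10_2 (binary, LSB first: 01)
Double-and-add from P = (4, 3):
  bit 0 = 0: acc unchanged = O
  bit 1 = 1: acc = O + (1, 3) = (1, 3)

2P = (1, 3)


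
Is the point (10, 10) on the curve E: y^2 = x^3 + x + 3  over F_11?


Check whether y^2 = x^3 + 1 x + 3 (mod 11) for (x, y) = (10, 10).
LHS: y^2 = 10^2 mod 11 = 1
RHS: x^3 + 1 x + 3 = 10^3 + 1*10 + 3 mod 11 = 1
LHS = RHS

Yes, on the curve


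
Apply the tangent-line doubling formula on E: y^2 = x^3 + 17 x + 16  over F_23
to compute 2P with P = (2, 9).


Doubling: s = (3 x1^2 + a) / (2 y1)
s = (3*2^2 + 17) / (2*9) mod 23 = 8
x3 = s^2 - 2 x1 mod 23 = 8^2 - 2*2 = 14
y3 = s (x1 - x3) - y1 mod 23 = 8 * (2 - 14) - 9 = 10

2P = (14, 10)


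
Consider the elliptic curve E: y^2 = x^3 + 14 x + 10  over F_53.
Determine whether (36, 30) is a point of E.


Check whether y^2 = x^3 + 14 x + 10 (mod 53) for (x, y) = (36, 30).
LHS: y^2 = 30^2 mod 53 = 52
RHS: x^3 + 14 x + 10 = 36^3 + 14*36 + 10 mod 53 = 0
LHS != RHS

No, not on the curve


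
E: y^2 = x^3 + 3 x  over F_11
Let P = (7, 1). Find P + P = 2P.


Doubling: s = (3 x1^2 + a) / (2 y1)
s = (3*7^2 + 3) / (2*1) mod 11 = 9
x3 = s^2 - 2 x1 mod 11 = 9^2 - 2*7 = 1
y3 = s (x1 - x3) - y1 mod 11 = 9 * (7 - 1) - 1 = 9

2P = (1, 9)


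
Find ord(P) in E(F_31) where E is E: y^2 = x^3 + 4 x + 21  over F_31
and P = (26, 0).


Compute successive multiples of P until we hit O:
  1P = (26, 0)
  2P = O

ord(P) = 2


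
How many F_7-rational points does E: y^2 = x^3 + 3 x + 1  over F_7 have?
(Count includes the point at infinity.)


For each x in F_7, count y with y^2 = x^3 + 3 x + 1 mod 7:
  x = 0: RHS = 1, y in [1, 6]  -> 2 point(s)
  x = 2: RHS = 1, y in [1, 6]  -> 2 point(s)
  x = 3: RHS = 2, y in [3, 4]  -> 2 point(s)
  x = 4: RHS = 0, y in [0]  -> 1 point(s)
  x = 5: RHS = 1, y in [1, 6]  -> 2 point(s)
  x = 6: RHS = 4, y in [2, 5]  -> 2 point(s)
Affine points: 11. Add the point at infinity: total = 12.

#E(F_7) = 12


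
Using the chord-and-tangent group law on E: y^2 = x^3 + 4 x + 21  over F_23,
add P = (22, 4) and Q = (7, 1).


P != Q, so use the chord formula.
s = (y2 - y1) / (x2 - x1) = (20) / (8) mod 23 = 14
x3 = s^2 - x1 - x2 mod 23 = 14^2 - 22 - 7 = 6
y3 = s (x1 - x3) - y1 mod 23 = 14 * (22 - 6) - 4 = 13

P + Q = (6, 13)


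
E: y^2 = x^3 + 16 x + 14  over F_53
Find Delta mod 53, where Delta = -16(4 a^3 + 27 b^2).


4 a^3 + 27 b^2 = 4*16^3 + 27*14^2 = 16384 + 5292 = 21676
Delta = -16 * (21676) = -346816
Delta mod 53 = 16

Delta = 16 (mod 53)


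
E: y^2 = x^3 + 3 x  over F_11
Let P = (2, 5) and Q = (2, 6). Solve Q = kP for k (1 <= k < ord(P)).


Enumerate multiples of P until we hit Q = (2, 6):
  1P = (2, 5)
  2P = (1, 2)
  3P = (6, 5)
  4P = (3, 6)
  5P = (7, 1)
  6P = (0, 0)
  7P = (7, 10)
  8P = (3, 5)
  9P = (6, 6)
  10P = (1, 9)
  11P = (2, 6)
Match found at i = 11.

k = 11


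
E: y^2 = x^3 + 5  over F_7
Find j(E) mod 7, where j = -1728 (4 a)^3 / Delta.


Delta = -16(4 a^3 + 27 b^2) mod 7 = 1
-1728 * (4 a)^3 = -1728 * (4*0)^3 mod 7 = 0
j = 0 * 1^(-1) mod 7 = 0

j = 0 (mod 7)


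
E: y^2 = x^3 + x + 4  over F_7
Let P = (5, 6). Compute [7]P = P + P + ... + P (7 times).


k = 7 = 111_2 (binary, LSB first: 111)
Double-and-add from P = (5, 6):
  bit 0 = 1: acc = O + (5, 6) = (5, 6)
  bit 1 = 1: acc = (5, 6) + (6, 4) = (0, 5)
  bit 2 = 1: acc = (0, 5) + (4, 4) = (0, 2)

7P = (0, 2)


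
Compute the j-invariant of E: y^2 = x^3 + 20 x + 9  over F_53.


Delta = -16(4 a^3 + 27 b^2) mod 53 = 21
-1728 * (4 a)^3 = -1728 * (4*20)^3 mod 53 = 49
j = 49 * 21^(-1) mod 53 = 20

j = 20 (mod 53)


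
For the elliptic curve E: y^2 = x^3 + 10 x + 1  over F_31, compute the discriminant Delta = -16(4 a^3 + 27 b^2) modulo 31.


4 a^3 + 27 b^2 = 4*10^3 + 27*1^2 = 4000 + 27 = 4027
Delta = -16 * (4027) = -64432
Delta mod 31 = 17

Delta = 17 (mod 31)


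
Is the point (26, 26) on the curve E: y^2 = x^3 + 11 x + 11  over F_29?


Check whether y^2 = x^3 + 11 x + 11 (mod 29) for (x, y) = (26, 26).
LHS: y^2 = 26^2 mod 29 = 9
RHS: x^3 + 11 x + 11 = 26^3 + 11*26 + 11 mod 29 = 9
LHS = RHS

Yes, on the curve


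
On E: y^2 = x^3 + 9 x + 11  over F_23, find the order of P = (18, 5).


Compute successive multiples of P until we hit O:
  1P = (18, 5)
  2P = (18, 18)
  3P = O

ord(P) = 3


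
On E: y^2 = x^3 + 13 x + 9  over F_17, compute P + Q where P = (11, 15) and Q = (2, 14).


P != Q, so use the chord formula.
s = (y2 - y1) / (x2 - x1) = (16) / (8) mod 17 = 2
x3 = s^2 - x1 - x2 mod 17 = 2^2 - 11 - 2 = 8
y3 = s (x1 - x3) - y1 mod 17 = 2 * (11 - 8) - 15 = 8

P + Q = (8, 8)


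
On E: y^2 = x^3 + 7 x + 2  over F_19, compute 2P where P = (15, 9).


Doubling: s = (3 x1^2 + a) / (2 y1)
s = (3*15^2 + 7) / (2*9) mod 19 = 2
x3 = s^2 - 2 x1 mod 19 = 2^2 - 2*15 = 12
y3 = s (x1 - x3) - y1 mod 19 = 2 * (15 - 12) - 9 = 16

2P = (12, 16)


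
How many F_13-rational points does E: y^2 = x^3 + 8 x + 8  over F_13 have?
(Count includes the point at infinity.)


For each x in F_13, count y with y^2 = x^3 + 8 x + 8 mod 13:
  x = 1: RHS = 4, y in [2, 11]  -> 2 point(s)
  x = 4: RHS = 0, y in [0]  -> 1 point(s)
  x = 5: RHS = 4, y in [2, 11]  -> 2 point(s)
  x = 6: RHS = 12, y in [5, 8]  -> 2 point(s)
  x = 7: RHS = 4, y in [2, 11]  -> 2 point(s)
  x = 8: RHS = 12, y in [5, 8]  -> 2 point(s)
  x = 9: RHS = 3, y in [4, 9]  -> 2 point(s)
  x = 10: RHS = 9, y in [3, 10]  -> 2 point(s)
  x = 11: RHS = 10, y in [6, 7]  -> 2 point(s)
  x = 12: RHS = 12, y in [5, 8]  -> 2 point(s)
Affine points: 19. Add the point at infinity: total = 20.

#E(F_13) = 20


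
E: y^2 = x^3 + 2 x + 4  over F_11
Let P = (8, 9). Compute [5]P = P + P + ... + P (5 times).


k = 5 = 101_2 (binary, LSB first: 101)
Double-and-add from P = (8, 9):
  bit 0 = 1: acc = O + (8, 9) = (8, 9)
  bit 1 = 0: acc unchanged = (8, 9)
  bit 2 = 1: acc = (8, 9) + (9, 6) = (3, 9)

5P = (3, 9)


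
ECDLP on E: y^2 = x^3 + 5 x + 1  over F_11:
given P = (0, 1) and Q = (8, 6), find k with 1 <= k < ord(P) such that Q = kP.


Enumerate multiples of P until we hit Q = (8, 6):
  1P = (0, 1)
  2P = (9, 4)
  3P = (7, 4)
  4P = (8, 5)
  5P = (6, 7)
  6P = (6, 4)
  7P = (8, 6)
Match found at i = 7.

k = 7


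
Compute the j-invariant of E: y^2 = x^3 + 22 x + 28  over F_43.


Delta = -16(4 a^3 + 27 b^2) mod 43 = 15
-1728 * (4 a)^3 = -1728 * (4*22)^3 mod 43 = 22
j = 22 * 15^(-1) mod 43 = 33

j = 33 (mod 43)


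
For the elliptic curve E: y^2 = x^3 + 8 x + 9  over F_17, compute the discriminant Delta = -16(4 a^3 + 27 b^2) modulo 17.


4 a^3 + 27 b^2 = 4*8^3 + 27*9^2 = 2048 + 2187 = 4235
Delta = -16 * (4235) = -67760
Delta mod 17 = 2

Delta = 2 (mod 17)


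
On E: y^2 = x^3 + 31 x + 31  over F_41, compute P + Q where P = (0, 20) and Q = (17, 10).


P != Q, so use the chord formula.
s = (y2 - y1) / (x2 - x1) = (31) / (17) mod 41 = 38
x3 = s^2 - x1 - x2 mod 41 = 38^2 - 0 - 17 = 33
y3 = s (x1 - x3) - y1 mod 41 = 38 * (0 - 33) - 20 = 38

P + Q = (33, 38)


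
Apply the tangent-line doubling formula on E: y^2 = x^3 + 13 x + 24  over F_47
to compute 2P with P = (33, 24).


Doubling: s = (3 x1^2 + a) / (2 y1)
s = (3*33^2 + 13) / (2*24) mod 47 = 37
x3 = s^2 - 2 x1 mod 47 = 37^2 - 2*33 = 34
y3 = s (x1 - x3) - y1 mod 47 = 37 * (33 - 34) - 24 = 33

2P = (34, 33)


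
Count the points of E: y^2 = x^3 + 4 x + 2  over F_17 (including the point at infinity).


For each x in F_17, count y with y^2 = x^3 + 4 x + 2 mod 17:
  x = 0: RHS = 2, y in [6, 11]  -> 2 point(s)
  x = 2: RHS = 1, y in [1, 16]  -> 2 point(s)
  x = 6: RHS = 4, y in [2, 15]  -> 2 point(s)
  x = 7: RHS = 16, y in [4, 13]  -> 2 point(s)
  x = 8: RHS = 2, y in [6, 11]  -> 2 point(s)
  x = 9: RHS = 2, y in [6, 11]  -> 2 point(s)
  x = 11: RHS = 0, y in [0]  -> 1 point(s)
Affine points: 13. Add the point at infinity: total = 14.

#E(F_17) = 14


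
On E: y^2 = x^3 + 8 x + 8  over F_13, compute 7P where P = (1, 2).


k = 7 = 111_2 (binary, LSB first: 111)
Double-and-add from P = (1, 2):
  bit 0 = 1: acc = O + (1, 2) = (1, 2)
  bit 1 = 1: acc = (1, 2) + (8, 8) = (5, 2)
  bit 2 = 1: acc = (5, 2) + (7, 11) = (5, 11)

7P = (5, 11)


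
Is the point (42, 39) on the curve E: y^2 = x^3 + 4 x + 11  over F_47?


Check whether y^2 = x^3 + 4 x + 11 (mod 47) for (x, y) = (42, 39).
LHS: y^2 = 39^2 mod 47 = 17
RHS: x^3 + 4 x + 11 = 42^3 + 4*42 + 11 mod 47 = 7
LHS != RHS

No, not on the curve


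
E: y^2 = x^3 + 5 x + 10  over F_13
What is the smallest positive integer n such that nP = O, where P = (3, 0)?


Compute successive multiples of P until we hit O:
  1P = (3, 0)
  2P = O

ord(P) = 2
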